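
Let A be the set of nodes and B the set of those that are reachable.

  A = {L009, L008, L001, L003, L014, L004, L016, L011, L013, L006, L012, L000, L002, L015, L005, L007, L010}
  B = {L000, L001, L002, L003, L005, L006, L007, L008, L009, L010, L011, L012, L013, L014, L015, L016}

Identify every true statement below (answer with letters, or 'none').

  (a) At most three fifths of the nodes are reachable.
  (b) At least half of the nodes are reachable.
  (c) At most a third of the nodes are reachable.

|A| = 17, |A ∩ B| = 16, |A ∖ B| = 1.
(a) |A ∩ B| / |A| ≤ 3/5: fails.
(b) |A ∩ B| ≥ |A ∖ B|: holds.
(c) |A ∩ B| / |A| ≤ 1/3: fails.

(b)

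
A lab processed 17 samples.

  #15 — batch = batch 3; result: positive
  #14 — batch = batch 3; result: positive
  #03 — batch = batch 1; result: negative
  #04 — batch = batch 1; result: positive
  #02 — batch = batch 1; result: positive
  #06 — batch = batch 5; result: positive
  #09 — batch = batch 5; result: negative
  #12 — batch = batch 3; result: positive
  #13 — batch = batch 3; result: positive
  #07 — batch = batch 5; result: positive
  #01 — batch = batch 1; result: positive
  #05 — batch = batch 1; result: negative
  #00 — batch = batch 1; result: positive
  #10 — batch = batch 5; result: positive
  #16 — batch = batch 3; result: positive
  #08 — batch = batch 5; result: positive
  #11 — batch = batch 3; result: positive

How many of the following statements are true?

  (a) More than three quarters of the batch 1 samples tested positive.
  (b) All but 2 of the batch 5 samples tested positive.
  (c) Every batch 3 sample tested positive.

1

(a) batch 1: |A| = 6, |A ∩ B| = 4; needs |A ∩ B| / |A| > 3/4 — false.
(b) batch 5: |A| = 5, |A ∩ B| = 4; needs |A ∖ B| = 2 — false.
(c) batch 3: |A| = 6, |A ∩ B| = 6; needs A ⊆ B, i.e. every element of A is in B (|A ∖ B| = 0) — true.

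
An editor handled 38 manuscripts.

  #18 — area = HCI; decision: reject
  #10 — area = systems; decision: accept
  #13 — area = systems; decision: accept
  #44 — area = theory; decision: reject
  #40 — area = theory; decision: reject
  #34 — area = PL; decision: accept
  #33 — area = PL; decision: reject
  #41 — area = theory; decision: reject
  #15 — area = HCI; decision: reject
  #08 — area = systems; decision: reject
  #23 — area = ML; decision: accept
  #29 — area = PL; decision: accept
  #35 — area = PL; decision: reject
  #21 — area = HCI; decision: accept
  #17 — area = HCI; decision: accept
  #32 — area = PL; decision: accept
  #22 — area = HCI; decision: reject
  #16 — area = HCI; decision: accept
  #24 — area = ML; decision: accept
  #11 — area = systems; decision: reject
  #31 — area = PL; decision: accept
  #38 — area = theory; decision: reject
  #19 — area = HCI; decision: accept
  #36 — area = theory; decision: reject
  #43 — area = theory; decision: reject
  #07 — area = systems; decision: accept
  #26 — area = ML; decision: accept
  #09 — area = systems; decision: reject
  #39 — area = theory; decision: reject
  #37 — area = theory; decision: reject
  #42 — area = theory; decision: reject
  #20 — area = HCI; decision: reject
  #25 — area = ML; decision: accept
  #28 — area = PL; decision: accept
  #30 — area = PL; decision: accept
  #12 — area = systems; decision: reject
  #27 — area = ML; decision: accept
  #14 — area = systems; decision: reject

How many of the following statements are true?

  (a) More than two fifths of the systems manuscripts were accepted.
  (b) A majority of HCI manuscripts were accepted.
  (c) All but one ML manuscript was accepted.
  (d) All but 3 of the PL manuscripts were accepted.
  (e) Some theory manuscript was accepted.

(a) systems: |A| = 8, |A ∩ B| = 3; needs |A ∩ B| / |A| > 2/5 — false.
(b) HCI: |A| = 8, |A ∩ B| = 4; needs |A ∩ B| > |A ∖ B| — false.
(c) ML: |A| = 5, |A ∩ B| = 5; needs |A ∖ B| = 1 — false.
(d) PL: |A| = 8, |A ∩ B| = 6; needs |A ∖ B| = 3 — false.
(e) theory: |A| = 9, |A ∩ B| = 0; needs A ∩ B ≠ ∅ (|A ∩ B| ≥ 1) — false.

0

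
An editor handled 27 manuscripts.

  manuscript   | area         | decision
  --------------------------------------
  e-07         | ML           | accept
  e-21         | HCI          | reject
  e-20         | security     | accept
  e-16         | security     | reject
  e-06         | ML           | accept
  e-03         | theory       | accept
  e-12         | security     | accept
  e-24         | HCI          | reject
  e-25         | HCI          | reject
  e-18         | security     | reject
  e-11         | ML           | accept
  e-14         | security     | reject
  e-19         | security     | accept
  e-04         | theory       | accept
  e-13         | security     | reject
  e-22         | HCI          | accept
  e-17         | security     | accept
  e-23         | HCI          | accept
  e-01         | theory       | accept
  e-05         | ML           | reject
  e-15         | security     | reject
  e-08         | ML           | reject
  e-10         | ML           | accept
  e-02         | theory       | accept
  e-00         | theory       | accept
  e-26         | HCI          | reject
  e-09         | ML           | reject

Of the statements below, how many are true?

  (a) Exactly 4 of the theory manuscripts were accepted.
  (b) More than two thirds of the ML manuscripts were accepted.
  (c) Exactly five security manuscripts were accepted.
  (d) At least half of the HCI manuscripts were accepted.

0

(a) theory: |A| = 5, |A ∩ B| = 5; needs |A ∩ B| = 4 — false.
(b) ML: |A| = 7, |A ∩ B| = 4; needs |A ∩ B| / |A| > 2/3 — false.
(c) security: |A| = 9, |A ∩ B| = 4; needs |A ∩ B| = 5 — false.
(d) HCI: |A| = 6, |A ∩ B| = 2; needs |A ∩ B| ≥ |A ∖ B| — false.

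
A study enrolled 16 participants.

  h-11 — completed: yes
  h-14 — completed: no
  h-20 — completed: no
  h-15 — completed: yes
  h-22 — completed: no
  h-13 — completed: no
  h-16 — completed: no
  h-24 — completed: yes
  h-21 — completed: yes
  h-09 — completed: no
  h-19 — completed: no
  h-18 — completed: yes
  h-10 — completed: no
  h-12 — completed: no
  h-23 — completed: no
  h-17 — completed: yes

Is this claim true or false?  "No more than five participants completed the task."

False

The determiner here denotes the relation: |A ∩ B| ≤ 5.
|A| = 16, |A ∩ B| = 6, |A ∖ B| = 10.
|A ∩ B| = 6, so the statement is false.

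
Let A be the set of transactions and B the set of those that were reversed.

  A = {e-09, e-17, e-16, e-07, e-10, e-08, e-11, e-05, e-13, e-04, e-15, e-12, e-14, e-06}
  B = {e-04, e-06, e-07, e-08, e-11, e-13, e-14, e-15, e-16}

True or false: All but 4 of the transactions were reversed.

False

Truth condition: |A ∖ B| = 4.
A (the restrictor) = {e-09, e-17, e-16, e-07, e-10, e-08, e-11, e-05, e-13, e-04, e-15, e-12, e-14, e-06}, |A| = 14.
A ∖ B = {e-09, e-17, e-10, e-05, e-12}, so |A ∖ B| = 5.
|A ∖ B| = 5, so the statement is false.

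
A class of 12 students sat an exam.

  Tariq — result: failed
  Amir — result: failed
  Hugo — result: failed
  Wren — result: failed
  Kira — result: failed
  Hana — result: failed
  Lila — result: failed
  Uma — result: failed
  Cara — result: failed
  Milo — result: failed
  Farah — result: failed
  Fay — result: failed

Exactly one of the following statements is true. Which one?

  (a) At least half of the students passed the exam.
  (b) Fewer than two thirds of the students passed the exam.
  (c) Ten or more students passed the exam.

(b)

|A| = 12, |A ∩ B| = 0, |A ∖ B| = 12.
(a) requires |A ∩ B| ≥ |A ∖ B|: false.
(b) requires |A ∩ B| / |A| < 2/3: true.
(c) requires |A ∩ B| ≥ 10: false.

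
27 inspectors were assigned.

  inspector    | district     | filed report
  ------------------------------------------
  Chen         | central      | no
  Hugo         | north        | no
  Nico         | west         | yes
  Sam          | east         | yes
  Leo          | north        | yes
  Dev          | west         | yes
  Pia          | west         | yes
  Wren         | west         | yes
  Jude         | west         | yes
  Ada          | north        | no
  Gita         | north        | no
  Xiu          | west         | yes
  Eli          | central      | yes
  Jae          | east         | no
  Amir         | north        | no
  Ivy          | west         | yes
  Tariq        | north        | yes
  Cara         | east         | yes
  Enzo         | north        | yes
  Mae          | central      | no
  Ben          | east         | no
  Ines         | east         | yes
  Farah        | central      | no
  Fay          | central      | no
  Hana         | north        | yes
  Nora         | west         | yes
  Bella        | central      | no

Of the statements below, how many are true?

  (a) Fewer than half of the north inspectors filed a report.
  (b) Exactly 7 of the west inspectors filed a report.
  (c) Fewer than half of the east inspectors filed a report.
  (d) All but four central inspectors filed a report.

(a) north: |A| = 8, |A ∩ B| = 4; needs |A ∩ B| < |A ∖ B| — false.
(b) west: |A| = 8, |A ∩ B| = 8; needs |A ∩ B| = 7 — false.
(c) east: |A| = 5, |A ∩ B| = 3; needs |A ∩ B| < |A ∖ B| — false.
(d) central: |A| = 6, |A ∩ B| = 1; needs |A ∖ B| = 4 — false.

0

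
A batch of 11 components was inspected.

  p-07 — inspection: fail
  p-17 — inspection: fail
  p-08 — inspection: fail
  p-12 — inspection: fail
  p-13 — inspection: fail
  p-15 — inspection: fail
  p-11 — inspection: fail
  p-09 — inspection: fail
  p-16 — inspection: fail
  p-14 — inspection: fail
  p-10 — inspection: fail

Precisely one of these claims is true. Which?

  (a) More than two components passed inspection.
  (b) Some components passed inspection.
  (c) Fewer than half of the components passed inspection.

(c)

|A| = 11, |A ∩ B| = 0, |A ∖ B| = 11.
(a) requires |A ∩ B| > 2: false.
(b) requires A ∩ B ≠ ∅ (|A ∩ B| ≥ 1): false.
(c) requires |A ∩ B| < |A ∖ B|: true.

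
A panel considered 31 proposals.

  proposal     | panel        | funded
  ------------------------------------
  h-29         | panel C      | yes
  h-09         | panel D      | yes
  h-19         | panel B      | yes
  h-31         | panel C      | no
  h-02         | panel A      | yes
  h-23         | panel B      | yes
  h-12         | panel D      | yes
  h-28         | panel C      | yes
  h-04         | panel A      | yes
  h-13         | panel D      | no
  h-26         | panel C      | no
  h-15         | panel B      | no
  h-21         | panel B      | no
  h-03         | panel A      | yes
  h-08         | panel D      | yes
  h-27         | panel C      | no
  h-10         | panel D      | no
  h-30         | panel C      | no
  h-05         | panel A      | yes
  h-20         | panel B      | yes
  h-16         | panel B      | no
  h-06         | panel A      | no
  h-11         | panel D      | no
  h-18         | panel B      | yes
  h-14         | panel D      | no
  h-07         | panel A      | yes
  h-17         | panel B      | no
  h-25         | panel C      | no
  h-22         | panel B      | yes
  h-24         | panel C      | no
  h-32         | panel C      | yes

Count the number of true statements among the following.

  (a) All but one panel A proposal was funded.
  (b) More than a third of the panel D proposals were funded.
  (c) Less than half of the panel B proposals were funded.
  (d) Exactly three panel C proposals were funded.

3

(a) panel A: |A| = 6, |A ∩ B| = 5; needs |A ∖ B| = 1 — true.
(b) panel D: |A| = 7, |A ∩ B| = 3; needs |A ∩ B| / |A| > 1/3 — true.
(c) panel B: |A| = 9, |A ∩ B| = 5; needs |A ∩ B| < |A ∖ B| — false.
(d) panel C: |A| = 9, |A ∩ B| = 3; needs |A ∩ B| = 3 — true.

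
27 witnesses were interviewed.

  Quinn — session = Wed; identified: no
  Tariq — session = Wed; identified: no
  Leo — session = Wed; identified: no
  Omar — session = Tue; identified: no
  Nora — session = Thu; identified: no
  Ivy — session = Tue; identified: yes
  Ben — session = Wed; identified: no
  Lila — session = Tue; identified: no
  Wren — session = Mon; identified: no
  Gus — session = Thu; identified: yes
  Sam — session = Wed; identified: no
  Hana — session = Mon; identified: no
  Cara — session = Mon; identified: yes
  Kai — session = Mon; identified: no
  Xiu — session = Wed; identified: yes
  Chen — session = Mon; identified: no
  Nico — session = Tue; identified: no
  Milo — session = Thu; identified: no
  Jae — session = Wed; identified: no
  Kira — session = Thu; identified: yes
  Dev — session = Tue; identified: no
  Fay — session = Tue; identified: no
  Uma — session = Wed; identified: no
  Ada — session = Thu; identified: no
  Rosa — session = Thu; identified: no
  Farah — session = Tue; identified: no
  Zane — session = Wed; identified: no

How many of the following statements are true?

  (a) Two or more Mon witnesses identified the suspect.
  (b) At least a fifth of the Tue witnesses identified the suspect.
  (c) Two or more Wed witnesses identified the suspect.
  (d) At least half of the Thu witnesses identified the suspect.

0

(a) Mon: |A| = 5, |A ∩ B| = 1; needs |A ∩ B| ≥ 2 — false.
(b) Tue: |A| = 7, |A ∩ B| = 1; needs |A ∩ B| / |A| ≥ 1/5 — false.
(c) Wed: |A| = 9, |A ∩ B| = 1; needs |A ∩ B| ≥ 2 — false.
(d) Thu: |A| = 6, |A ∩ B| = 2; needs |A ∩ B| ≥ |A ∖ B| — false.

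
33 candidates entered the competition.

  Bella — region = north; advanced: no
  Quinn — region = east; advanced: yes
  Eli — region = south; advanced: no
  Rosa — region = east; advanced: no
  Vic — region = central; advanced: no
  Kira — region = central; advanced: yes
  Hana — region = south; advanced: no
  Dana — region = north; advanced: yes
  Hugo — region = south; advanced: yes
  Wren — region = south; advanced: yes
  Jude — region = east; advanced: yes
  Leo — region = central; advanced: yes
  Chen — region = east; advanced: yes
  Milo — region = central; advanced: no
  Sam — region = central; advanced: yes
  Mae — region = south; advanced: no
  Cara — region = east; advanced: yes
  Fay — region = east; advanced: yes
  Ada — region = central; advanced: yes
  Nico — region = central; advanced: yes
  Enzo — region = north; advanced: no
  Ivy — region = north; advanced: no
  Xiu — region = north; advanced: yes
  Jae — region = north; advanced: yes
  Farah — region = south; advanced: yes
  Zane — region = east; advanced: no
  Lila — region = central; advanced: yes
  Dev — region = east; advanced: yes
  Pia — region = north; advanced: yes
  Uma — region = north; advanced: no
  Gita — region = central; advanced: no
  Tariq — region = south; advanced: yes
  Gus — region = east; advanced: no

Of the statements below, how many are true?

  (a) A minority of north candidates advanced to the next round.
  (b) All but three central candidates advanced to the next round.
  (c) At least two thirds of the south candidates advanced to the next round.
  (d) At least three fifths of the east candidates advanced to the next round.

(a) north: |A| = 8, |A ∩ B| = 4; needs |A ∩ B| < |A ∖ B| — false.
(b) central: |A| = 9, |A ∩ B| = 6; needs |A ∖ B| = 3 — true.
(c) south: |A| = 7, |A ∩ B| = 4; needs |A ∩ B| / |A| ≥ 2/3 — false.
(d) east: |A| = 9, |A ∩ B| = 6; needs |A ∩ B| / |A| ≥ 3/5 — true.

2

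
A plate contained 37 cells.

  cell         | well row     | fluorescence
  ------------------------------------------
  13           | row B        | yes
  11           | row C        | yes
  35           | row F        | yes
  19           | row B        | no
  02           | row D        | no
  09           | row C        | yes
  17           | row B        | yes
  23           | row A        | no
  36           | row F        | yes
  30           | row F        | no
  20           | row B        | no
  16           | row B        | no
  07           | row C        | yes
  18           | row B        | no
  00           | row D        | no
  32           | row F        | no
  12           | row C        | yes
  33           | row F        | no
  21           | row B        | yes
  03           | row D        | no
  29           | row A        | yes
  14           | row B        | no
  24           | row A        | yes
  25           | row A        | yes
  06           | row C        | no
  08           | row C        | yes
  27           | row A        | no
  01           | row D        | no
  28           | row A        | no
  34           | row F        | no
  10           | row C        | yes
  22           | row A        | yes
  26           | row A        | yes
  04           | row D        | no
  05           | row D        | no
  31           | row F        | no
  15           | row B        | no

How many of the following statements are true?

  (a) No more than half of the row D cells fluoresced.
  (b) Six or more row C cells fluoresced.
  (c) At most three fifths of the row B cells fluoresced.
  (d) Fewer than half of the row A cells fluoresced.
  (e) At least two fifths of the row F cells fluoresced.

3

(a) row D: |A| = 6, |A ∩ B| = 0; needs |A ∩ B| ≤ |A ∖ B| — true.
(b) row C: |A| = 7, |A ∩ B| = 6; needs |A ∩ B| ≥ 6 — true.
(c) row B: |A| = 9, |A ∩ B| = 3; needs |A ∩ B| / |A| ≤ 3/5 — true.
(d) row A: |A| = 8, |A ∩ B| = 5; needs |A ∩ B| < |A ∖ B| — false.
(e) row F: |A| = 7, |A ∩ B| = 2; needs |A ∩ B| / |A| ≥ 2/5 — false.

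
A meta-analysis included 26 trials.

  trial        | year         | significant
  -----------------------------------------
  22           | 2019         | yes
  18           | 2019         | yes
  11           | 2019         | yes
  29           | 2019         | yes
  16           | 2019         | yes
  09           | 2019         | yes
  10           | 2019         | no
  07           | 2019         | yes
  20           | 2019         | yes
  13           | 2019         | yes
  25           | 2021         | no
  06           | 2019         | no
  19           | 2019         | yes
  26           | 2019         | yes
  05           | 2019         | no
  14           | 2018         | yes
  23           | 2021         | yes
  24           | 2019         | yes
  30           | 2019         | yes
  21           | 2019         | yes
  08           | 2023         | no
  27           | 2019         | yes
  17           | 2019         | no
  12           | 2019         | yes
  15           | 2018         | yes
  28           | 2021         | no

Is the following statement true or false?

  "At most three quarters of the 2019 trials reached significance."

'At most three quarters of the 2019 trials reached significance' holds iff |A ∩ B| / |A| ≤ 3/4.
|A| = 20, |A ∩ B| = 16, |A ∖ B| = 4.
|A ∩ B|/|A| = 16/20, so the statement is false.

False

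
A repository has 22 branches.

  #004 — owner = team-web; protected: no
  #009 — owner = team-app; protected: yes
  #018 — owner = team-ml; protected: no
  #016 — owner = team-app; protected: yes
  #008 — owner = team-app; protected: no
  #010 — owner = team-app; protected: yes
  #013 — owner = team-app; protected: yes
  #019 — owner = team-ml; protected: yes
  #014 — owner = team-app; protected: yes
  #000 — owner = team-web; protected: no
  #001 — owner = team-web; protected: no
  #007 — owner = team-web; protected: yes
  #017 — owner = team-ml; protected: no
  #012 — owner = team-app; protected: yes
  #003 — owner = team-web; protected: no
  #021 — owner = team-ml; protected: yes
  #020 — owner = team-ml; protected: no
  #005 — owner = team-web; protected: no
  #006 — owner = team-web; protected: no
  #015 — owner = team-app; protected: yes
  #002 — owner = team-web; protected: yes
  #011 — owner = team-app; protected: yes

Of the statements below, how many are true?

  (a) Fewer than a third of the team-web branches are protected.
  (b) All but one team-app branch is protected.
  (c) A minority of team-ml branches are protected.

(a) team-web: |A| = 8, |A ∩ B| = 2; needs |A ∩ B| / |A| < 1/3 — true.
(b) team-app: |A| = 9, |A ∩ B| = 8; needs |A ∖ B| = 1 — true.
(c) team-ml: |A| = 5, |A ∩ B| = 2; needs |A ∩ B| < |A ∖ B| — true.

3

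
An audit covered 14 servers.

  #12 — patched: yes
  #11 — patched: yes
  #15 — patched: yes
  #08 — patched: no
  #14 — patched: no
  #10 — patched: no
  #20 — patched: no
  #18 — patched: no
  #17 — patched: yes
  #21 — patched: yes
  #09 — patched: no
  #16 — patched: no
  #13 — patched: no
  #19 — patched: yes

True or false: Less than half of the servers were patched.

True

The determiner here denotes the relation: |A ∩ B| < |A ∖ B|.
A (the restrictor) = {#12, #11, #15, #08, #14, #10, #20, #18, #17, #21, #09, #16, #13, #19}, |A| = 14.
A ∩ B = {#12, #11, #15, #17, #21, #19}, so |A ∩ B| = 6.
A ∖ B = {#08, #14, #10, #20, #18, #09, #16, #13}, so |A ∖ B| = 8.
6 < 8, so the statement is true.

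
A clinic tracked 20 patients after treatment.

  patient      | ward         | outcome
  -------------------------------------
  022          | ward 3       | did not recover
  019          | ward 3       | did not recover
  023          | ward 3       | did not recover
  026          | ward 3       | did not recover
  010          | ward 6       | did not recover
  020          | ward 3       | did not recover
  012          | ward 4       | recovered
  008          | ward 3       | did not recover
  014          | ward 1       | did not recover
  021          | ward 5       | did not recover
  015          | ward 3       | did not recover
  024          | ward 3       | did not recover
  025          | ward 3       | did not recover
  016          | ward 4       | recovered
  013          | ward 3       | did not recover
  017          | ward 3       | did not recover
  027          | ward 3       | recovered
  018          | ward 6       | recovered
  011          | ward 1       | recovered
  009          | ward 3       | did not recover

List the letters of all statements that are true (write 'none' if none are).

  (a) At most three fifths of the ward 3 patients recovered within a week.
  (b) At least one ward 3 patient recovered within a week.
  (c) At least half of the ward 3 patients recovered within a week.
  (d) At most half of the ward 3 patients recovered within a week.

|A| = 13, |A ∩ B| = 1, |A ∖ B| = 12.
(a) |A ∩ B| / |A| ≤ 3/5: holds.
(b) A ∩ B ≠ ∅ (|A ∩ B| ≥ 1): holds.
(c) |A ∩ B| ≥ |A ∖ B|: fails.
(d) |A ∩ B| ≤ |A ∖ B|: holds.

(a), (b), (d)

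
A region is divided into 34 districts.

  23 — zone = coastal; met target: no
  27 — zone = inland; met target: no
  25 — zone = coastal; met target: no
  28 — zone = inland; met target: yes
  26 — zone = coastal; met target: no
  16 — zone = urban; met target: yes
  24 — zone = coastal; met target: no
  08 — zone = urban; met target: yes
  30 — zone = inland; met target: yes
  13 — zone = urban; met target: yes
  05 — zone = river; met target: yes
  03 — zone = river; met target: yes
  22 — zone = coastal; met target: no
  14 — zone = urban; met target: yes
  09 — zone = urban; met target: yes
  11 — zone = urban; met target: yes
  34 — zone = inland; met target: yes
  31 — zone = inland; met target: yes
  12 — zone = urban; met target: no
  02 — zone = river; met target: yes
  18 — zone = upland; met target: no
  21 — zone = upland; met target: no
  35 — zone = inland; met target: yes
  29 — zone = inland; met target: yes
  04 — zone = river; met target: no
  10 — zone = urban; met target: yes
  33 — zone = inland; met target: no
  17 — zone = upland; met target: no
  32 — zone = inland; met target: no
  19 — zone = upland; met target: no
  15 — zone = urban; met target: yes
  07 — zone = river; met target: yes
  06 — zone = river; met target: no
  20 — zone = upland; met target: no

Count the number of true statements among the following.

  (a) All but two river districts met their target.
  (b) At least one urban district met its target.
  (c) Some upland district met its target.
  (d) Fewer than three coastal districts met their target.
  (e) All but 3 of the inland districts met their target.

(a) river: |A| = 6, |A ∩ B| = 4; needs |A ∖ B| = 2 — true.
(b) urban: |A| = 9, |A ∩ B| = 8; needs A ∩ B ≠ ∅ (|A ∩ B| ≥ 1) — true.
(c) upland: |A| = 5, |A ∩ B| = 0; needs A ∩ B ≠ ∅ (|A ∩ B| ≥ 1) — false.
(d) coastal: |A| = 5, |A ∩ B| = 0; needs |A ∩ B| < 3 — true.
(e) inland: |A| = 9, |A ∩ B| = 6; needs |A ∖ B| = 3 — true.

4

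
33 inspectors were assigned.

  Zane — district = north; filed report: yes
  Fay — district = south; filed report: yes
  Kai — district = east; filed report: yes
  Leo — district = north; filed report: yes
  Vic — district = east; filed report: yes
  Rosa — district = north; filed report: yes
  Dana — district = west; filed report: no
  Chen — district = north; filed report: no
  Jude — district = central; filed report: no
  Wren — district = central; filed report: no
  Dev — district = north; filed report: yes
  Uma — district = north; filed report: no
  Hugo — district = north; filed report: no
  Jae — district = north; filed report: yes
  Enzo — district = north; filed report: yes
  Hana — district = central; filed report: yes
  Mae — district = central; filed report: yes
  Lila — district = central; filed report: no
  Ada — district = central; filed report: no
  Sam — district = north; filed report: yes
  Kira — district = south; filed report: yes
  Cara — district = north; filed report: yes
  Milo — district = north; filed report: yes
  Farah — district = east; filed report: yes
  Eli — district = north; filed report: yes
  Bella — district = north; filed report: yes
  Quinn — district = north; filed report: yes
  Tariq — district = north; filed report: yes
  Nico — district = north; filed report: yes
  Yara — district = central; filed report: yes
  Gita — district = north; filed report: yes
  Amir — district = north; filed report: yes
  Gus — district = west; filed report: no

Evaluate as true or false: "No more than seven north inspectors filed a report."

'No more than seven north inspectors filed a report' holds iff |A ∩ B| ≤ 7.
|A| = 19, |A ∩ B| = 16, |A ∖ B| = 3.
|A ∩ B| = 16, so the statement is false.

False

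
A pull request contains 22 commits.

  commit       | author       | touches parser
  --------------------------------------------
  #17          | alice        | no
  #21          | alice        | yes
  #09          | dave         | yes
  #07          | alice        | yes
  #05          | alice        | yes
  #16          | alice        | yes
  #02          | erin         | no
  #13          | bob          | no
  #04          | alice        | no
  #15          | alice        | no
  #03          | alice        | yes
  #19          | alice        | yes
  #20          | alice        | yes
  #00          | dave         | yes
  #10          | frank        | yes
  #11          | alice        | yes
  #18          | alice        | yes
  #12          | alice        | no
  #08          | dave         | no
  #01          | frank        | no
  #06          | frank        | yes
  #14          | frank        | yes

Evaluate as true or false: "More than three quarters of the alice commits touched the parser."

The determiner here denotes the relation: |A ∩ B| / |A| > 3/4.
A (the restrictor) = {#17, #21, #07, #05, #16, #04, #15, #03, #19, #20, #11, #18, #12}, |A| = 13.
A ∩ B = {#21, #07, #05, #16, #03, #19, #20, #11, #18}, so |A ∩ B| = 9.
A ∖ B = {#17, #04, #15, #12}, so |A ∖ B| = 4.
|A ∩ B|/|A| = 9/13, so the statement is false.

False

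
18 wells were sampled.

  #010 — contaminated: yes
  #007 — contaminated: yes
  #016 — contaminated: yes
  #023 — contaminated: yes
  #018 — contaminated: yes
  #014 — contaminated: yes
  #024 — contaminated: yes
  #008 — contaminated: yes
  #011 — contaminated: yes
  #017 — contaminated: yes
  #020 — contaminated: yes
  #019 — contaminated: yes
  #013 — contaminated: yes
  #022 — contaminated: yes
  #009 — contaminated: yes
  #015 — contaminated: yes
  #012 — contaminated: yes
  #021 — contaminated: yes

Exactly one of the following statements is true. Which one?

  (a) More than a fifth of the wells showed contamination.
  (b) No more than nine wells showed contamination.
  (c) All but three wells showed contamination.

|A| = 18, |A ∩ B| = 18, |A ∖ B| = 0.
(a) requires |A ∩ B| / |A| > 1/5: true.
(b) requires |A ∩ B| ≤ 9: false.
(c) requires |A ∖ B| = 3: false.

(a)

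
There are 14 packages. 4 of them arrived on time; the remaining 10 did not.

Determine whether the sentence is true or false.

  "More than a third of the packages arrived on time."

The determiner here denotes the relation: |A ∩ B| / |A| > 1/3.
|A| = 14, |A ∩ B| = 4, |A ∖ B| = 10.
|A ∩ B|/|A| = 4/14, so the statement is false.

False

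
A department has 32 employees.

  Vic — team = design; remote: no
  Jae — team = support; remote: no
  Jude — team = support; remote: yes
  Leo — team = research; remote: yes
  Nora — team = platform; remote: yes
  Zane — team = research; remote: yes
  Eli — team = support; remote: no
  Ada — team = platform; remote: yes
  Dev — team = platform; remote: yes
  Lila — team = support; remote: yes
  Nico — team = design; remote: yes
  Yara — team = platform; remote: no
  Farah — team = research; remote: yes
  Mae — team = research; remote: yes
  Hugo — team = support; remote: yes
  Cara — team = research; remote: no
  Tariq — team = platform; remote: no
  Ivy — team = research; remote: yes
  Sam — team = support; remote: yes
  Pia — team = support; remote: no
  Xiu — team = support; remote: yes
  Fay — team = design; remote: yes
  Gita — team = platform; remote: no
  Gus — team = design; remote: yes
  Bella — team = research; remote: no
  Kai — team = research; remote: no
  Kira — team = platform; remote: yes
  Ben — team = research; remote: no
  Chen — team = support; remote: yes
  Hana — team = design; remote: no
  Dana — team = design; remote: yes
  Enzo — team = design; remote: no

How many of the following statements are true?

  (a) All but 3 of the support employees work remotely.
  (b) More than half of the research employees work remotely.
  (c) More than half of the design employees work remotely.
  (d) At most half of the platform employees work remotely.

3

(a) support: |A| = 9, |A ∩ B| = 6; needs |A ∖ B| = 3 — true.
(b) research: |A| = 9, |A ∩ B| = 5; needs |A ∩ B| > |A ∖ B| — true.
(c) design: |A| = 7, |A ∩ B| = 4; needs |A ∩ B| > |A ∖ B| — true.
(d) platform: |A| = 7, |A ∩ B| = 4; needs |A ∩ B| ≤ |A ∖ B| — false.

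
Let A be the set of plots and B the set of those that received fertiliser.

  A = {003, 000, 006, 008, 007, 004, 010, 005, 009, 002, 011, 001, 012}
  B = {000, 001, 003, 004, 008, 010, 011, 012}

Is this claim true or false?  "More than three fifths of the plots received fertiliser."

True

'More than three fifths of the plots received fertiliser' holds iff |A ∩ B| / |A| > 3/5.
A (the restrictor) = {003, 000, 006, 008, 007, 004, 010, 005, 009, 002, 011, 001, 012}, |A| = 13.
A ∩ B = {003, 000, 008, 004, 010, 011, 001, 012}, so |A ∩ B| = 8.
A ∖ B = {006, 007, 005, 009, 002}, so |A ∖ B| = 5.
|A ∩ B|/|A| = 8/13, so the statement is true.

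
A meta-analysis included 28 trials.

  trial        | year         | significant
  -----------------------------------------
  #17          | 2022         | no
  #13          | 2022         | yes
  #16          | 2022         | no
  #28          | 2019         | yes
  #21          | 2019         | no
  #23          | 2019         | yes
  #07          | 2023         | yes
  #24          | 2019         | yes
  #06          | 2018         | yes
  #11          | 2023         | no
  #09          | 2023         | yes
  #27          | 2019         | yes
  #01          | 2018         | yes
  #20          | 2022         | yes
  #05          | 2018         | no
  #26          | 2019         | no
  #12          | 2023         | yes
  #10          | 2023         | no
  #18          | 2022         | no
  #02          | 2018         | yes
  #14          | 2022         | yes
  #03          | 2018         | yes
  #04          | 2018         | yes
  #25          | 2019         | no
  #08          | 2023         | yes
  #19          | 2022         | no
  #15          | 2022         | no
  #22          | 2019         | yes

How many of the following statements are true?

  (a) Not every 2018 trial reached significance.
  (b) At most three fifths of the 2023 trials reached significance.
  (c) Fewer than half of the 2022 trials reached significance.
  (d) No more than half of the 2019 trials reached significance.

(a) 2018: |A| = 6, |A ∩ B| = 5; needs A ⊄ B (|A ∖ B| ≥ 1) — true.
(b) 2023: |A| = 6, |A ∩ B| = 4; needs |A ∩ B| / |A| ≤ 3/5 — false.
(c) 2022: |A| = 8, |A ∩ B| = 3; needs |A ∩ B| < |A ∖ B| — true.
(d) 2019: |A| = 8, |A ∩ B| = 5; needs |A ∩ B| ≤ |A ∖ B| — false.

2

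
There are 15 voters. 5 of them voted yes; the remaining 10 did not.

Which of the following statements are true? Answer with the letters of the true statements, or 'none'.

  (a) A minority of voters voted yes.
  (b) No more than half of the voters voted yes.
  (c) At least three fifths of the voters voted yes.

(a), (b)

|A| = 15, |A ∩ B| = 5, |A ∖ B| = 10.
(a) |A ∩ B| < |A ∖ B|: holds.
(b) |A ∩ B| ≤ |A ∖ B|: holds.
(c) |A ∩ B| / |A| ≥ 3/5: fails.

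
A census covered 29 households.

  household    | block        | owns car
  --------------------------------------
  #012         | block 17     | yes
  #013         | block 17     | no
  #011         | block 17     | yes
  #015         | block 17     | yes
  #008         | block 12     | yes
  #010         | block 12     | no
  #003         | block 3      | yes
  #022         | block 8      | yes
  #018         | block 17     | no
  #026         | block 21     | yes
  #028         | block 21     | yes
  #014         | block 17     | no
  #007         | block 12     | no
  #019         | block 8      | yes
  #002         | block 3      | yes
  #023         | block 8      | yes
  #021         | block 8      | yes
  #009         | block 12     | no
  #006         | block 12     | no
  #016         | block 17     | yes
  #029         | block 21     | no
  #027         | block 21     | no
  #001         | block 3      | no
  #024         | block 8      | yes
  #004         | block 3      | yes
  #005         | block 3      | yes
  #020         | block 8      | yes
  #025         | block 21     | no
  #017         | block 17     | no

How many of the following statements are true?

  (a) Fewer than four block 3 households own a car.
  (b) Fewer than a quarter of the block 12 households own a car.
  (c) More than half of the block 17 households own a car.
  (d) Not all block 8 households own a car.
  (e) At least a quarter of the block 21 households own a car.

(a) block 3: |A| = 5, |A ∩ B| = 4; needs |A ∩ B| < 4 — false.
(b) block 12: |A| = 5, |A ∩ B| = 1; needs |A ∩ B| / |A| < 1/4 — true.
(c) block 17: |A| = 8, |A ∩ B| = 4; needs |A ∩ B| > |A ∖ B| — false.
(d) block 8: |A| = 6, |A ∩ B| = 6; needs A ⊄ B (|A ∖ B| ≥ 1) — false.
(e) block 21: |A| = 5, |A ∩ B| = 2; needs |A ∩ B| / |A| ≥ 1/4 — true.

2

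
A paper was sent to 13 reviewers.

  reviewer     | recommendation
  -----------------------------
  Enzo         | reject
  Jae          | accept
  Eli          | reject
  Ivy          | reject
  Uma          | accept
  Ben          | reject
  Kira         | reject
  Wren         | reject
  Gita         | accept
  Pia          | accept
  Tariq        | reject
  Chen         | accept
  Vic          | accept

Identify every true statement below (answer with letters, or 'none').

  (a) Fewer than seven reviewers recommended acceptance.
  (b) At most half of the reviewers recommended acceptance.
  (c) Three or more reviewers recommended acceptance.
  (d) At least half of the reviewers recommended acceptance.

|A| = 13, |A ∩ B| = 6, |A ∖ B| = 7.
(a) |A ∩ B| < 7: holds.
(b) |A ∩ B| ≤ |A ∖ B|: holds.
(c) |A ∩ B| ≥ 3: holds.
(d) |A ∩ B| ≥ |A ∖ B|: fails.

(a), (b), (c)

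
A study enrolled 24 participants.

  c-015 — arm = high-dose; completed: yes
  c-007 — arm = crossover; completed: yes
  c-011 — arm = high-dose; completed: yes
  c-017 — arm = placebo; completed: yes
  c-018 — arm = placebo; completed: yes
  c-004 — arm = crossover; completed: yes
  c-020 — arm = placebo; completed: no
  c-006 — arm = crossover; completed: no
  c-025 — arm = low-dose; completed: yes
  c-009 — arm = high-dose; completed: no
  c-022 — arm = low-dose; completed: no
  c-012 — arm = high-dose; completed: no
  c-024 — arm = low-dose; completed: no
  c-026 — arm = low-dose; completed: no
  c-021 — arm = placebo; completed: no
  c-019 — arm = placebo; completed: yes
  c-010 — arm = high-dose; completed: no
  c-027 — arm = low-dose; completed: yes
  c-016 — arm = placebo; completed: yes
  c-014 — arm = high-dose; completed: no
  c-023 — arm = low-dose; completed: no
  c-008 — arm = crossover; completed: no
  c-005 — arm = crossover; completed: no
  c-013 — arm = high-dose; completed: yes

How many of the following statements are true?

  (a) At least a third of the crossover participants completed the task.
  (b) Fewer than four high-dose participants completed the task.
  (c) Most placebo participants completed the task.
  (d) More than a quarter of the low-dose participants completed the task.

(a) crossover: |A| = 5, |A ∩ B| = 2; needs |A ∩ B| / |A| ≥ 1/3 — true.
(b) high-dose: |A| = 7, |A ∩ B| = 3; needs |A ∩ B| < 4 — true.
(c) placebo: |A| = 6, |A ∩ B| = 4; needs |A ∩ B| > |A ∖ B| — true.
(d) low-dose: |A| = 6, |A ∩ B| = 2; needs |A ∩ B| / |A| > 1/4 — true.

4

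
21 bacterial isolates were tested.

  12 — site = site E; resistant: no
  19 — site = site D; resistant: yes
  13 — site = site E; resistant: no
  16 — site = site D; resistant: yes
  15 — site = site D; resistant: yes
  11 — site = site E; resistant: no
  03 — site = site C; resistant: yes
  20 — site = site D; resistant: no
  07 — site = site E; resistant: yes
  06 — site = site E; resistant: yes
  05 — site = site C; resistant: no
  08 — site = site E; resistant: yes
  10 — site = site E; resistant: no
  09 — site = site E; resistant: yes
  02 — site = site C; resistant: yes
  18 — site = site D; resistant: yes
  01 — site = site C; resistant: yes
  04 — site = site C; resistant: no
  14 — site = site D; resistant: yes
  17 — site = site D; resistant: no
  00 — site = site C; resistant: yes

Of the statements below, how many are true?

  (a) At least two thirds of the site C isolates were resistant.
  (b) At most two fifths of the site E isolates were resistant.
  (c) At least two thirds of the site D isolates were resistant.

(a) site C: |A| = 6, |A ∩ B| = 4; needs |A ∩ B| / |A| ≥ 2/3 — true.
(b) site E: |A| = 8, |A ∩ B| = 4; needs |A ∩ B| / |A| ≤ 2/5 — false.
(c) site D: |A| = 7, |A ∩ B| = 5; needs |A ∩ B| / |A| ≥ 2/3 — true.

2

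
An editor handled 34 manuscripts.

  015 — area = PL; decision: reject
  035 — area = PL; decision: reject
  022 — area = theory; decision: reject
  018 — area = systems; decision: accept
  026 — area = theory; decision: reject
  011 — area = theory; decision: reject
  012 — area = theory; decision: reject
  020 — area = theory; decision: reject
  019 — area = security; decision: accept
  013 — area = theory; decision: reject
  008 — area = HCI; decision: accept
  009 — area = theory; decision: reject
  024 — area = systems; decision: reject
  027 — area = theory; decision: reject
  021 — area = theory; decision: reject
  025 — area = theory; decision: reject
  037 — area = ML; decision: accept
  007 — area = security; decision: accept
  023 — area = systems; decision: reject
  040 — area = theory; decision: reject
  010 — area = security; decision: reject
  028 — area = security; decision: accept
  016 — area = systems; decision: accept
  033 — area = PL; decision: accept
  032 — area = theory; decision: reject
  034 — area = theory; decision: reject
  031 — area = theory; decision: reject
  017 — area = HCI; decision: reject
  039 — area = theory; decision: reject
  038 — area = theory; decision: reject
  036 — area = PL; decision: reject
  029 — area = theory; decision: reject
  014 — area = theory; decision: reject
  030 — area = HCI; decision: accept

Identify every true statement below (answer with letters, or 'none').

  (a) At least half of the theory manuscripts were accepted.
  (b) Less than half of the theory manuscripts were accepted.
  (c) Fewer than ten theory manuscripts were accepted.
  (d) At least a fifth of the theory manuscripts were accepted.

(b), (c)

|A| = 18, |A ∩ B| = 0, |A ∖ B| = 18.
(a) |A ∩ B| ≥ |A ∖ B|: fails.
(b) |A ∩ B| < |A ∖ B|: holds.
(c) |A ∩ B| < 10: holds.
(d) |A ∩ B| / |A| ≥ 1/5: fails.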